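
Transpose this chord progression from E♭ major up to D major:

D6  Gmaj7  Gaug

E♭ major up to D major is a major seventh; each chord root moves by that interval while the quality stays the same.
D6: root D up a major seventh → C#, giving C#6.
Gmaj7: root G up a major seventh → F#, giving F#maj7.
Gaug: root G up a major seventh → F#, giving F#aug.

C#6 F#maj7 F#aug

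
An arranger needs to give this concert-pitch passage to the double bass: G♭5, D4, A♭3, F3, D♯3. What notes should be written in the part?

Gb6 D5 Ab4 F4 D#4

The double bass sounds a perfect octave below written, so the written part must be a perfect octave above concert — transpose each note up.
Gb5 gives Gb6
D4 gives D5
Ab3 gives Ab4
F3 gives F4
D#3 gives D#4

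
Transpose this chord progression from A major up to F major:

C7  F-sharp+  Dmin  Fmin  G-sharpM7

Ab7 D+ Bbmin Dbmin EM7

A major up to F major is a minor sixth; each chord root moves by that interval while the quality stays the same.
C7: root C up a minor sixth → Ab, giving Ab7.
F-sharp+: root F-sharp up a minor sixth → D, giving D+.
Dmin: root D up a minor sixth → Bb, giving Bbmin.
Fmin: root F up a minor sixth → Db, giving Dbmin.
G-sharpM7: root G-sharp up a minor sixth → E, giving EM7.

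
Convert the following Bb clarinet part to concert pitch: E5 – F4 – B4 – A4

D5 Eb4 A4 G4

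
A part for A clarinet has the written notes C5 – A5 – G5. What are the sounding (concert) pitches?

The A clarinet sounds a minor third below written, so transpose each written note down a minor third.
C5 becomes A4
A5 becomes F#5
G5 becomes E5

A4 F#5 E5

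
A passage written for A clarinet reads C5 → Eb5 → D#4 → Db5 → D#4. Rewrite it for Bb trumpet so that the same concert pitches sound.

B4 D5 C##4 C5 C##4

First find concert pitch: the A clarinet sounds a minor third below written, so C5 Eb5 D#4 Db5 D#4 sounds A4 C5 B#3 Bb4 B#3.
Then write for Bb trumpet: it sounds a major second below written, so the part must be a major second above concert.
A4 → B4
C5 → D5
B#3 → C##4
Bb4 → C5
B#3 → C##4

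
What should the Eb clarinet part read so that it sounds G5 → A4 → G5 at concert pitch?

Written C4 sounds as Eb4 on the Eb clarinet, so concert pitches are written a minor third down.
G5 becomes E5
A4 becomes F#4
G5 becomes E5

E5 F#4 E5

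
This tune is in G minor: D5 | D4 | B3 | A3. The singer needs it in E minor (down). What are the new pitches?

B4 B3 G#3 F#3

From G down to E is a minor third; apply that to each pitch.
D5 gives B4
D4 gives B3
B3 gives G#3
A3 gives F#3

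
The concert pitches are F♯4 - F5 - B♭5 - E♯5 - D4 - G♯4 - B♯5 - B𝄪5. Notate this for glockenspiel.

The glockenspiel sounds a perfect fifteenth above written, so the written part must be a perfect fifteenth below concert — transpose each note down.
F#4 to F#2
F5 to F3
Bb5 to Bb3
E#5 to E#3
D4 to D2
G#4 to G#2
B#5 to B#3
B##5 to B##3

F#2 F3 Bb3 E#3 D2 G#2 B#3 B##3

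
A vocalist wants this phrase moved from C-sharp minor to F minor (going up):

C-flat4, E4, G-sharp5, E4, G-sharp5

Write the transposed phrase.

Fbb4 Ab4 C6 Ab4 C6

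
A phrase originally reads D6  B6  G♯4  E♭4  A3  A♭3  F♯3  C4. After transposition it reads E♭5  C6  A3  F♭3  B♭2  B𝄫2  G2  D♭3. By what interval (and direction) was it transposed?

down a major seventh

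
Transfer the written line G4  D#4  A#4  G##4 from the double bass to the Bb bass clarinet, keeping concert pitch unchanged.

A4 E#4 B#4 A##4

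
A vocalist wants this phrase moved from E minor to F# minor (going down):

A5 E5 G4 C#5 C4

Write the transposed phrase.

From E down to F# is a minor seventh; apply that to each pitch.
A5 -> B4
E5 -> F#4
G4 -> A3
C#5 -> D#4
C4 -> D3

B4 F#4 A3 D#4 D3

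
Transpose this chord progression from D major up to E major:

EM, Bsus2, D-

F#M C#sus2 E-

D major up to E major is a major second; each chord root moves by that interval while the quality stays the same.
EM: root E up a major second → F#, giving F#M.
Bsus2: root B up a major second → C#, giving C#sus2.
D-: root D up a major second → E, giving E-.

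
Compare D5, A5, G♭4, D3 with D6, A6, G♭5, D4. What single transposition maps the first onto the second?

Take the first pair: D5 → D6. D to D spans 8 letter names, so the interval is some kind of octave.
D5 to D6 is 12 semitones, which makes it a perfect octave; the second version is higher, so the direction is up.
Checking another pair — D3 → D4 — gives the same interval.

up a perfect octave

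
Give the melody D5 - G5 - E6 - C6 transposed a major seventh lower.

D5 to Eb4
G5 to Ab4
E6 to F5
C6 to Db5

Eb4 Ab4 F5 Db5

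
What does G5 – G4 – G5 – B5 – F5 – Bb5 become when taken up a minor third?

G5 -> Bb5
G4 -> Bb4
G5 -> Bb5
B5 -> D6
F5 -> Ab5
Bb5 -> Db6

Bb5 Bb4 Bb5 D6 Ab5 Db6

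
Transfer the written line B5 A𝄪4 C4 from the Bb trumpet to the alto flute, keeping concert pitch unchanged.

D6 C##5 Eb4

First find concert pitch: the Bb trumpet sounds a major second below written, so B5 A𝄪4 C4 sounds A5 G##4 Bb3.
Then write for alto flute: it sounds a perfect fourth below written, so the part must be a perfect fourth above concert.
A5 → D6
G##4 → C##5
Bb3 → Eb4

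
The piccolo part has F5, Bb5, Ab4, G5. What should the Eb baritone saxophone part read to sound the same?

D8 G8 F7 E8

First find concert pitch: the piccolo sounds a perfect octave above written, so F5 Bb5 Ab4 G5 sounds F6 Bb6 Ab5 G6.
Then write for Eb baritone saxophone: it sounds a major thirteenth below written, so the part must be a major thirteenth above concert.
F6 → D8
Bb6 → G8
Ab5 → F7
G6 → E8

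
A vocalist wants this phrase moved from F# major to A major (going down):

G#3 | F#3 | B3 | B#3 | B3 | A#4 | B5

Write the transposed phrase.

B2 A2 D3 D#3 D3 C#4 D5

From F# down to A is a major sixth; apply that to each pitch.
G#3 to B2
F#3 to A2
B3 to D3
B#3 to D#3
B3 to D3
A#4 to C#4
B5 to D5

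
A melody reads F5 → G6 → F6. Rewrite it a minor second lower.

E5 F#6 E6

F5: a second down reaches E, and 1 semitone makes it E5.
G6: a second down reaches F, and 1 semitone makes it F#6.
F6: a second down reaches E, and 1 semitone makes it E6.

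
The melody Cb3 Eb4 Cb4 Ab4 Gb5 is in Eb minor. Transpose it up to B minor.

G3 B4 G4 E5 D6

From Eb up to B is an augmented fifth; apply that to each pitch.
Cb3 to G3
Eb4 to B4
Cb4 to G4
Ab4 to E5
Gb5 to D6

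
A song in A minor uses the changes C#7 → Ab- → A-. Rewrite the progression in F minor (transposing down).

A7 Fb- F-

A minor down to F minor is a major third; each chord root moves by that interval while the quality stays the same.
C#7: root C# down a major third → A, giving A7.
Ab-: root Ab down a major third → Fb, giving Fb-.
A-: root A down a major third → F, giving F-.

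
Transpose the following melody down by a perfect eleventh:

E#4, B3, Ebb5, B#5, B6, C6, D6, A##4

A perfect eleventh down from E#4 gives B#2.
A perfect eleventh down from B3 gives F#2.
Ebb5: an eleventh down reaches B, and 17 semitones makes it Bbb3.
B#5: an eleventh down reaches F, and 17 semitones makes it F##4.
B6 down a perfect eleventh is F#5.
A perfect eleventh down from C6 gives G4.
D6: an eleventh down reaches A, and 17 semitones makes it A4.
A##4 down a perfect eleventh is E##3.

B#2 F#2 Bbb3 F##4 F#5 G4 A4 E##3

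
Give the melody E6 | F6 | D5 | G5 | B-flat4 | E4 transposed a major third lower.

E6 → C6
F6 → Db6
D5 → Bb4
G5 → Eb5
Bb4 → Gb4
E4 → C4

C6 Db6 Bb4 Eb5 Gb4 C4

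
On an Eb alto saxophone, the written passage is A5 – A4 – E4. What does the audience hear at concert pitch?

The Eb alto saxophone sounds a major sixth below written, so transpose each written note down a major sixth.
A5 -> C5
A4 -> C4
E4 -> G3

C5 C4 G3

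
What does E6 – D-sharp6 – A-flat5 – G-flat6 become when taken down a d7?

E6 -> F##5
D#6 -> E##5
Ab5 -> B4
Gb6 -> A5

F##5 E##5 B4 A5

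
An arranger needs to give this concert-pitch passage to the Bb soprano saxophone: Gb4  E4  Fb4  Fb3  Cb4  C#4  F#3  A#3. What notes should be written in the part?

Ab4 F#4 Gb4 Gb3 Db4 D#4 G#3 B#3

Written C4 sounds as Bb3 on the Bb soprano saxophone, so concert pitches are written a major second up.
Gb4 gives Ab4
E4 gives F#4
Fb4 gives Gb4
Fb3 gives Gb3
Cb4 gives Db4
C#4 gives D#4
F#3 gives G#3
A#3 gives B#3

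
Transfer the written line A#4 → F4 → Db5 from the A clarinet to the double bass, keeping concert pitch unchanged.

First find concert pitch: the A clarinet sounds a minor third below written, so A#4 F4 Db5 sounds F##4 D4 Bb4.
Then write for double bass: it sounds a perfect octave below written, so the part must be a perfect octave above concert.
F##4 → F##5
D4 → D5
Bb4 → Bb5

F##5 D5 Bb5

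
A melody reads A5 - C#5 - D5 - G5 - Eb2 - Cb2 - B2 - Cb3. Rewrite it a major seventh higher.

A5 → G#6
C#5 → B#5
D5 → C#6
G5 → F#6
Eb2 → D3
Cb2 → Bb2
B2 → A#3
Cb3 → Bb3

G#6 B#5 C#6 F#6 D3 Bb2 A#3 Bb3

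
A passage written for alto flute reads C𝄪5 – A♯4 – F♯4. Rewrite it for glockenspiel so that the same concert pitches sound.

G##2 E#2 C#2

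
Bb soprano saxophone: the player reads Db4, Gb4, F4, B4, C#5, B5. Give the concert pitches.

Cb4 Fb4 Eb4 A4 B4 A5

The Bb soprano saxophone sounds a major second below written, so transpose each written note down a major second.
Db4 → Cb4
Gb4 → Fb4
F4 → Eb4
B4 → A4
C#5 → B4
B5 → A5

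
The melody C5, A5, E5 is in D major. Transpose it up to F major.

Eb5 C6 G5

D major to F major up is a minor third, so every note moves up by that interval.
C5 to Eb5
A5 to C6
E5 to G5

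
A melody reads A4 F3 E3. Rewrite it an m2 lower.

A4 down a minor second is G#4.
F3: a second down reaches E, and 1 semitone makes it E3.
E3 down a minor second is D#3.

G#4 E3 D#3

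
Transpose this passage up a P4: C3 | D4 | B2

F3 G4 E3

C3 to F3
D4 to G4
B2 to E3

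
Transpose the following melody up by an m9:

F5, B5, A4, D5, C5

Gb6 C7 Bb5 Eb6 Db6

F5 up a minor ninth is Gb6.
B5: a ninth up reaches C, and 13 semitones makes it C7.
A4: a ninth up reaches B, and 13 semitones makes it Bb5.
D5: a ninth up reaches E, and 13 semitones makes it Eb6.
A minor ninth up from C5 gives Db6.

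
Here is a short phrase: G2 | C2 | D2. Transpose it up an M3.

B2 E2 F#2

G2 → B2
C2 → E2
D2 → F#2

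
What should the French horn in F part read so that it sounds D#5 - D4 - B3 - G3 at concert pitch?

A#5 A4 F#4 D4

Written C4 sounds as F3 on the French horn in F, so concert pitches are written a perfect fifth up.
D#5 becomes A#5
D4 becomes A4
B3 becomes F#4
G3 becomes D4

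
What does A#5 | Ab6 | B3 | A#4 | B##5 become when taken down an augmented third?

A#5 to F5
Ab6 to Fbb6
B3 to Gb3
A#4 to F4
B##5 to G#5

F5 Fbb6 Gb3 F4 G#5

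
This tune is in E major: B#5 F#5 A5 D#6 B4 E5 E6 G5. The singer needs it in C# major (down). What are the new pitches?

G##5 D#5 F#5 B#5 G#4 C#5 C#6 E5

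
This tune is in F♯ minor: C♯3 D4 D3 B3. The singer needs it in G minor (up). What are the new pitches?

F♯ minor to G minor up is a minor second, so every note moves up by that interval.
C#3 -> D3
D4 -> Eb4
D3 -> Eb3
B3 -> C4

D3 Eb4 Eb3 C4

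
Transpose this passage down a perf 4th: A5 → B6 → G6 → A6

E5 F#6 D6 E6

A5 -> E5
B6 -> F#6
G6 -> D6
A6 -> E6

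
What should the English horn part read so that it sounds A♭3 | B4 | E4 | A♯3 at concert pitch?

Written C4 sounds as F3 on the English horn, so concert pitches are written a perfect fifth up.
Ab3 gives Eb4
B4 gives F#5
E4 gives B4
A#3 gives E#4

Eb4 F#5 B4 E#4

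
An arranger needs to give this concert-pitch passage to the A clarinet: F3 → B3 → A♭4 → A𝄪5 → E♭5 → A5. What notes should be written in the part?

Ab3 D4 Cb5 C##6 Gb5 C6

The A clarinet sounds a minor third below written, so the written part must be a minor third above concert — transpose each note up.
F3 becomes Ab3
B3 becomes D4
Ab4 becomes Cb5
A##5 becomes C##6
Eb5 becomes Gb5
A5 becomes C6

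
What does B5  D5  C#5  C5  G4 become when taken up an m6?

G6 Bb5 A5 Ab5 Eb5

B5 -> G6
D5 -> Bb5
C#5 -> A5
C5 -> Ab5
G4 -> Eb5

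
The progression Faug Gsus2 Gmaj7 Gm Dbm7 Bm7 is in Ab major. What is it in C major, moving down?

Aaug Bsus2 Bmaj7 Bm Fm7 D#m7

Ab major down to C major is a minor sixth; each chord root moves by that interval while the quality stays the same.
Faug: root F down a minor sixth → A, giving Aaug.
Gsus2: root G down a minor sixth → B, giving Bsus2.
Gmaj7: root G down a minor sixth → B, giving Bmaj7.
Gm: root G down a minor sixth → B, giving Bm.
Dbm7: root Db down a minor sixth → F, giving Fm7.
Bm7: root B down a minor sixth → D#, giving D#m7.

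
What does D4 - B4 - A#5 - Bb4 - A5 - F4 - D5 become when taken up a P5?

A4 F#5 E#6 F5 E6 C5 A5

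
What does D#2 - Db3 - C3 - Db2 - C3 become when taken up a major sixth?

B#2 Bb3 A3 Bb2 A3

D#2 up a major sixth is B#2.
A major sixth up from Db3 gives Bb3.
A major sixth up from C3 gives A3.
A major sixth up from Db2 gives Bb2.
C3 up a major sixth is A3.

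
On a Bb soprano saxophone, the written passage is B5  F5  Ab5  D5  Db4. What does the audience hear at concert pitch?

A5 Eb5 Gb5 C5 Cb4

Written C4 on the Bb soprano saxophone sounds as Bb3, a major second lower; apply that shift to every note.
B5 gives A5
F5 gives Eb5
Ab5 gives Gb5
D5 gives C5
Db4 gives Cb4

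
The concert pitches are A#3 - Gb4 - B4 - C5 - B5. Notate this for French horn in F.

E#4 Db5 F#5 G5 F#6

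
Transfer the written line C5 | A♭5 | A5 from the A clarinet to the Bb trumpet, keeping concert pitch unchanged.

B4 G5 G#5

First find concert pitch: the A clarinet sounds a minor third below written, so C5 A♭5 A5 sounds A4 F5 F#5.
Then write for Bb trumpet: it sounds a major second below written, so the part must be a major second above concert.
A4 → B4
F5 → G5
F#5 → G#5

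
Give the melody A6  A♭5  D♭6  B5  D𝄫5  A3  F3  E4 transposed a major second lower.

G6 Gb5 Cb6 A5 Cbb5 G3 Eb3 D4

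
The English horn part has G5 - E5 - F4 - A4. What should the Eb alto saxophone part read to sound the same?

First find concert pitch: the English horn sounds a perfect fifth below written, so G5 E5 F4 A4 sounds C5 A4 Bb3 D4.
Then write for Eb alto saxophone: it sounds a major sixth below written, so the part must be a major sixth above concert.
C5 → A5
A4 → F#5
Bb3 → G4
D4 → B4

A5 F#5 G4 B4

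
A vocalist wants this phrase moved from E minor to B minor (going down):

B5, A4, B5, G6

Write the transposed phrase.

F#5 E4 F#5 D6

From E down to B is a perfect fourth; apply that to each pitch.
B5 gives F#5
A4 gives E4
B5 gives F#5
G6 gives D6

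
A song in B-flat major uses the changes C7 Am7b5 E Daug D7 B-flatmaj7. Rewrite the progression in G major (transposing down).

A7 F#m7b5 C# Baug B7 Gmaj7

B-flat major down to G major is a minor third; each chord root moves by that interval while the quality stays the same.
C7: root C down a minor third → A, giving A7.
Am7b5: root A down a minor third → F#, giving F#m7b5.
E: root E down a minor third → C#, giving C#.
Daug: root D down a minor third → B, giving Baug.
D7: root D down a minor third → B, giving B7.
B-flatmaj7: root B-flat down a minor third → G, giving Gmaj7.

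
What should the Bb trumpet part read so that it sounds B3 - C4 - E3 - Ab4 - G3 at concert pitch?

C#4 D4 F#3 Bb4 A3

The Bb trumpet sounds a major second below written, so the written part must be a major second above concert — transpose each note up.
B3 -> C#4
C4 -> D4
E3 -> F#3
Ab4 -> Bb4
G3 -> A3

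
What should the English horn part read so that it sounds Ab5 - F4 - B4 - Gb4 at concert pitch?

Written C4 sounds as F3 on the English horn, so concert pitches are written a perfect fifth up.
Ab5 gives Eb6
F4 gives C5
B4 gives F#5
Gb4 gives Db5

Eb6 C5 F#5 Db5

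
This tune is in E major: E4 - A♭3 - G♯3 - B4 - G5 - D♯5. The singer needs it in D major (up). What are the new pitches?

D5 Gb4 F#4 A5 F6 C#6

E major to D major up is a minor seventh, so every note moves up by that interval.
E4 → D5
Ab3 → Gb4
G#3 → F#4
B4 → A5
G5 → F6
D#5 → C#6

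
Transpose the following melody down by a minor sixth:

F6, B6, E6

A5 D#6 G#5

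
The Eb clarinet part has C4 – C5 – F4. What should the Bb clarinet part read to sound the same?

F4 F5 Bb4

First find concert pitch: the Eb clarinet sounds a minor third above written, so C4 C5 F4 sounds Eb4 Eb5 Ab4.
Then write for Bb clarinet: it sounds a major second below written, so the part must be a major second above concert.
Eb4 → F4
Eb5 → F5
Ab4 → Bb4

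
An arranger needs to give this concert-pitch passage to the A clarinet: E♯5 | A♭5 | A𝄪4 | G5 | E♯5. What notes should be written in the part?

G#5 Cb6 C##5 Bb5 G#5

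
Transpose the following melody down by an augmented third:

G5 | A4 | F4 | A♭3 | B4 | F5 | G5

Ebb5 Fb4 Dbb4 Fbb3 Gb4 Dbb5 Ebb5

G5 down an augmented third is Ebb5.
A4: a third down reaches F, and 5 semitones makes it Fb4.
F4 down an augmented third is Dbb4.
Ab3 down an augmented third is Fbb3.
B4: a third down reaches G, and 5 semitones makes it Gb4.
F5: a third down reaches D, and 5 semitones makes it Dbb5.
An augmented third down from G5 gives Ebb5.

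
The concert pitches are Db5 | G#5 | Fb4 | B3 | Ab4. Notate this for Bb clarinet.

Eb5 A#5 Gb4 C#4 Bb4

Written C4 sounds as Bb3 on the Bb clarinet, so concert pitches are written a major second up.
Db5 to Eb5
G#5 to A#5
Fb4 to Gb4
B3 to C#4
Ab4 to Bb4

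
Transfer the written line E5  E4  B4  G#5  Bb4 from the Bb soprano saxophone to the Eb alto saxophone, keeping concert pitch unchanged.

B5 B4 F#5 D#6 F5

First find concert pitch: the Bb soprano saxophone sounds a major second below written, so E5 E4 B4 G#5 Bb4 sounds D5 D4 A4 F#5 Ab4.
Then write for Eb alto saxophone: it sounds a major sixth below written, so the part must be a major sixth above concert.
D5 → B5
D4 → B4
A4 → F#5
F#5 → D#6
Ab4 → F5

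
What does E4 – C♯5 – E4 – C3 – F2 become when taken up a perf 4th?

A4 F#5 A4 F3 Bb2

E4: a fourth up reaches A, and 5 semitones makes it A4.
C#5 up a perfect fourth is F#5.
A perfect fourth up from E4 gives A4.
A perfect fourth up from C3 gives F3.
A perfect fourth up from F2 gives Bb2.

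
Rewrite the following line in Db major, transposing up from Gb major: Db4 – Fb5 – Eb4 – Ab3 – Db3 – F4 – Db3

Ab4 Cb6 Bb4 Eb4 Ab3 C5 Ab3

Gb major to Db major up is a perfect fifth, so every note moves up by that interval.
Db4 becomes Ab4
Fb5 becomes Cb6
Eb4 becomes Bb4
Ab3 becomes Eb4
Db3 becomes Ab3
F4 becomes C5
Db3 becomes Ab3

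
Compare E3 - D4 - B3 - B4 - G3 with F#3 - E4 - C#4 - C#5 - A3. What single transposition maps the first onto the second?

up a major second

From E3 to F#3 is 2 letter names — a second of some quality.
E3 to F#3 is 2 semitones, which makes it a major second; the second version is higher, so the direction is up.
Checking another pair — G3 → A3 — gives the same interval.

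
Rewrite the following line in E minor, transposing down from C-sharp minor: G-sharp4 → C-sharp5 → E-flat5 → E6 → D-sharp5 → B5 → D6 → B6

B3 E4 Gb4 G5 F#4 D5 F5 D6

C-sharp minor to E minor down is a major sixth, so every note moves down by that interval.
G#4 to B3
C#5 to E4
Eb5 to Gb4
E6 to G5
D#5 to F#4
B5 to D5
D6 to F5
B6 to D6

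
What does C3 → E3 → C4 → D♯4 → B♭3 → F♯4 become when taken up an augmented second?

D#3 F##3 D#4 E##4 C#4 G##4

C3: a second up reaches D, and 3 semitones makes it D#3.
An augmented second up from E3 gives F##3.
An augmented second up from C4 gives D#4.
D#4: a second up reaches E, and 3 semitones makes it E##4.
Bb3: a second up reaches C, and 3 semitones makes it C#4.
F#4: a second up reaches G, and 3 semitones makes it G##4.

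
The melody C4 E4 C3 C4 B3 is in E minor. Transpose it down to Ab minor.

E minor to Ab minor down is an augmented fifth, so every note moves down by that interval.
C4 → Fb3
E4 → Ab3
C3 → Fb2
C4 → Fb3
B3 → Eb3

Fb3 Ab3 Fb2 Fb3 Eb3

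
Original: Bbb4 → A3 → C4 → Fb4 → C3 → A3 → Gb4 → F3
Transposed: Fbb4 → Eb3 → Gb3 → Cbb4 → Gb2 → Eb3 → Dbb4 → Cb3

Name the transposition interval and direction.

From Bbb4 to Fbb4 is 4 letter names — a fourth of some quality.
Fbb4 to Bbb4 is 6 semitones, which makes it an augmented fourth; the second version is lower, so the direction is down.
Checking another pair — F3 → Cb3 — gives the same interval.

down an augmented fourth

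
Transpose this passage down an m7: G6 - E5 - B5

A5 F#4 C#5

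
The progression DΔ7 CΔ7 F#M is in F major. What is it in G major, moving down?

EΔ7 DΔ7 G#M

F major down to G major is a minor seventh; each chord root moves by that interval while the quality stays the same.
DΔ7: root D down a minor seventh → E, giving EΔ7.
CΔ7: root C down a minor seventh → D, giving DΔ7.
F#M: root F# down a minor seventh → G#, giving G#M.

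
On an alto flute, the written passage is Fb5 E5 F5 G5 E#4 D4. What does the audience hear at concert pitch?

Written C4 on the alto flute sounds as G3, a perfect fourth lower; apply that shift to every note.
Fb5 -> Cb5
E5 -> B4
F5 -> C5
G5 -> D5
E#4 -> B#3
D4 -> A3

Cb5 B4 C5 D5 B#3 A3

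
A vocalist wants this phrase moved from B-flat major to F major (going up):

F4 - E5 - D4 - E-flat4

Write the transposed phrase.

C5 B5 A4 Bb4

B-flat major to F major up is a perfect fifth, so every note moves up by that interval.
F4 gives C5
E5 gives B5
D4 gives A4
Eb4 gives Bb4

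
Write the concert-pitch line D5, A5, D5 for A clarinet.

F5 C6 F5

The A clarinet sounds a minor third below written, so the written part must be a minor third above concert — transpose each note up.
D5 -> F5
A5 -> C6
D5 -> F5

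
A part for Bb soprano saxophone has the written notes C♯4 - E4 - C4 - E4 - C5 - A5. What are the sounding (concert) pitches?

B3 D4 Bb3 D4 Bb4 G5

Written C4 on the Bb soprano saxophone sounds as Bb3, a major second lower; apply that shift to every note.
C#4 becomes B3
E4 becomes D4
C4 becomes Bb3
E4 becomes D4
C5 becomes Bb4
A5 becomes G5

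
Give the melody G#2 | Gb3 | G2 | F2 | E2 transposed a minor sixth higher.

E3 Ebb4 Eb3 Db3 C3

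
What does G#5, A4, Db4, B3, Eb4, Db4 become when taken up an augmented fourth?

C##6 D#5 G4 E#4 A4 G4

An augmented fourth up from G#5 gives C##6.
A4 up an augmented fourth is D#5.
Db4 up an augmented fourth is G4.
B3 up an augmented fourth is E#4.
An augmented fourth up from Eb4 gives A4.
An augmented fourth up from Db4 gives G4.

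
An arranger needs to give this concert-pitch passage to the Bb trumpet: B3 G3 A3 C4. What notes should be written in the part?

C#4 A3 B3 D4

The Bb trumpet sounds a major second below written, so the written part must be a major second above concert — transpose each note up.
B3 gives C#4
G3 gives A3
A3 gives B3
C4 gives D4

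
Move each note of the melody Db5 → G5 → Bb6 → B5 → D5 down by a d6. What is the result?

F#4 B#4 D#6 D##5 F##4

Db5 to F#4
G5 to B#4
Bb6 to D#6
B5 to D##5
D5 to F##4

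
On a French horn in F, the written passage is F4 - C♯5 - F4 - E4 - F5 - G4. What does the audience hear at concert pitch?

The French horn in F sounds a perfect fifth below written, so transpose each written note down a perfect fifth.
F4 → Bb3
C#5 → F#4
F4 → Bb3
E4 → A3
F5 → Bb4
G4 → C4

Bb3 F#4 Bb3 A3 Bb4 C4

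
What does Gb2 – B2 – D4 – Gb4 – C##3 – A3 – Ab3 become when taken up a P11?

Cb4 E4 G5 Cb6 F##4 D5 Db5

Gb2: an eleventh up reaches C, and 17 semitones makes it Cb4.
B2: an eleventh up reaches E, and 17 semitones makes it E4.
A perfect eleventh up from D4 gives G5.
Gb4: an eleventh up reaches C, and 17 semitones makes it Cb6.
C##3: an eleventh up reaches F, and 17 semitones makes it F##4.
A3: an eleventh up reaches D, and 17 semitones makes it D5.
Ab3 up a perfect eleventh is Db5.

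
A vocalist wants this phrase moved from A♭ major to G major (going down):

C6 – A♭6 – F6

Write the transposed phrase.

From A♭ down to G is a minor second; apply that to each pitch.
C6 → B5
Ab6 → G6
F6 → E6

B5 G6 E6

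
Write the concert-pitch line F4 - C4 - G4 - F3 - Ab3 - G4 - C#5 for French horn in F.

The French horn in F sounds a perfect fifth below written, so the written part must be a perfect fifth above concert — transpose each note up.
F4 becomes C5
C4 becomes G4
G4 becomes D5
F3 becomes C4
Ab3 becomes Eb4
G4 becomes D5
C#5 becomes G#5

C5 G4 D5 C4 Eb4 D5 G#5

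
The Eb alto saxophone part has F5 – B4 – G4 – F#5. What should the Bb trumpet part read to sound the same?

First find concert pitch: the Eb alto saxophone sounds a major sixth below written, so F5 B4 G4 F#5 sounds Ab4 D4 Bb3 A4.
Then write for Bb trumpet: it sounds a major second below written, so the part must be a major second above concert.
Ab4 → Bb4
D4 → E4
Bb3 → C4
A4 → B4

Bb4 E4 C4 B4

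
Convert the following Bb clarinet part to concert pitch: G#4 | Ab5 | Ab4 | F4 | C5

F#4 Gb5 Gb4 Eb4 Bb4

Written C4 on the Bb clarinet sounds as Bb3, a major second lower; apply that shift to every note.
G#4 -> F#4
Ab5 -> Gb5
Ab4 -> Gb4
F4 -> Eb4
C5 -> Bb4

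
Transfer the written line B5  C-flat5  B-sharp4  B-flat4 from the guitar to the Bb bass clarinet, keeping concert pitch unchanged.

First find concert pitch: the guitar sounds a perfect octave below written, so B5 C-flat5 B-sharp4 B-flat4 sounds B4 Cb4 B#3 Bb3.
Then write for Bb bass clarinet: it sounds a major ninth below written, so the part must be a major ninth above concert.
B4 → C#6
Cb4 → Db5
B#3 → C##5
Bb3 → C5

C#6 Db5 C##5 C5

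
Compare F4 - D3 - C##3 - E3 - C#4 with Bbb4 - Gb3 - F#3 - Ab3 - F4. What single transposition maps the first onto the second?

up a diminished fourth

Take the first pair: F4 → Bbb4. F to B spans 4 letter names, so the interval is some kind of fourth.
F4 to Bbb4 is 4 semitones, which makes it a diminished fourth; the second version is higher, so the direction is up.
Checking another pair — C#4 → F4 — gives the same interval.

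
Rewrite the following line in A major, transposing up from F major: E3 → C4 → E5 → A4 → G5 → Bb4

G#3 E4 G#5 C#5 B5 D5

From F up to A is a major third; apply that to each pitch.
E3 -> G#3
C4 -> E4
E5 -> G#5
A4 -> C#5
G5 -> B5
Bb4 -> D5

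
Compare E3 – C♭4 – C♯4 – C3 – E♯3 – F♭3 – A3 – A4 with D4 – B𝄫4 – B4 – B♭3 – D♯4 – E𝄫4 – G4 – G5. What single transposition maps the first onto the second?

up a minor seventh

From E3 to D4 is 7 letter names — a seventh of some quality.
E3 to D4 is 10 semitones, which makes it a minor seventh; the second version is higher, so the direction is up.
Checking another pair — A4 → G5 — gives the same interval.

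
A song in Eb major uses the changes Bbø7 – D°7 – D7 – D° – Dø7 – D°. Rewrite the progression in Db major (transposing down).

Eb major down to Db major is a major second; each chord root moves by that interval while the quality stays the same.
Bbø7: root Bb down a major second → Ab, giving Abø7.
D°7: root D down a major second → C, giving C°7.
D7: root D down a major second → C, giving C7.
D°: root D down a major second → C, giving C°.
Dø7: root D down a major second → C, giving Cø7.
D°: root D down a major second → C, giving C°.

Abø7 C°7 C7 C° Cø7 C°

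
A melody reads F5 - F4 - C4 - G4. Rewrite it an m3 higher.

Ab5 Ab4 Eb4 Bb4

F5 -> Ab5
F4 -> Ab4
C4 -> Eb4
G4 -> Bb4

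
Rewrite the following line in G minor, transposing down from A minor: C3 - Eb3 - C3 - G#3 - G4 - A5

Bb2 Db3 Bb2 F#3 F4 G5

From A down to G is a major second; apply that to each pitch.
C3 becomes Bb2
Eb3 becomes Db3
C3 becomes Bb2
G#3 becomes F#3
G4 becomes F4
A5 becomes G5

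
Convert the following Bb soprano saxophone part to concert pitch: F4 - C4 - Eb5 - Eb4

Eb4 Bb3 Db5 Db4

The Bb soprano saxophone sounds a major second below written, so transpose each written note down a major second.
F4 to Eb4
C4 to Bb3
Eb5 to Db5
Eb4 to Db4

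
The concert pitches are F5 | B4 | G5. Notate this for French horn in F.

Written C4 sounds as F3 on the French horn in F, so concert pitches are written a perfect fifth up.
F5 → C6
B4 → F#5
G5 → D6

C6 F#5 D6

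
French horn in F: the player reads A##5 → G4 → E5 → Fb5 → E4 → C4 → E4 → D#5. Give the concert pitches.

D##5 C4 A4 Bbb4 A3 F3 A3 G#4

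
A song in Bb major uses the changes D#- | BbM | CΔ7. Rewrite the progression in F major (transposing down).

A#- FM GΔ7

Bb major down to F major is a perfect fourth; each chord root moves by that interval while the quality stays the same.
D#-: root D# down a perfect fourth → A#, giving A#-.
BbM: root Bb down a perfect fourth → F, giving FM.
CΔ7: root C down a perfect fourth → G, giving GΔ7.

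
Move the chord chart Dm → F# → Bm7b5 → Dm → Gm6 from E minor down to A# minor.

G#m B# E#m7b5 G#m C#m6

E minor down to A# minor is a diminished fifth; each chord root moves by that interval while the quality stays the same.
Dm: root D down a diminished fifth → G#, giving G#m.
F#: root F# down a diminished fifth → B#, giving B#.
Bm7b5: root B down a diminished fifth → E#, giving E#m7b5.
Dm: root D down a diminished fifth → G#, giving G#m.
Gm6: root G down a diminished fifth → C#, giving C#m6.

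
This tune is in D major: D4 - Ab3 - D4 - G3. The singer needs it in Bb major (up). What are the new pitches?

D major to Bb major up is a minor sixth, so every note moves up by that interval.
D4 -> Bb4
Ab3 -> Fb4
D4 -> Bb4
G3 -> Eb4

Bb4 Fb4 Bb4 Eb4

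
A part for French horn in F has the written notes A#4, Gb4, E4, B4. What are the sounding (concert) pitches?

The French horn in F sounds a perfect fifth below written, so transpose each written note down a perfect fifth.
A#4 → D#4
Gb4 → Cb4
E4 → A3
B4 → E4

D#4 Cb4 A3 E4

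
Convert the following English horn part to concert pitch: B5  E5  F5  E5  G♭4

E5 A4 Bb4 A4 Cb4

The English horn sounds a perfect fifth below written, so transpose each written note down a perfect fifth.
B5 becomes E5
E5 becomes A4
F5 becomes Bb4
E5 becomes A4
Gb4 becomes Cb4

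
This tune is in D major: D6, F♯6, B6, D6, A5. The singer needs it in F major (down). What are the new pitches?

From D down to F is a major sixth; apply that to each pitch.
D6 → F5
F#6 → A5
B6 → D6
D6 → F5
A5 → C5

F5 A5 D6 F5 C5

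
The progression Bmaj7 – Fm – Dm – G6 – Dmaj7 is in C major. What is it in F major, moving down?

Emaj7 Bbm Gm C6 Gmaj7

C major down to F major is a perfect fifth; each chord root moves by that interval while the quality stays the same.
Bmaj7: root B down a perfect fifth → E, giving Emaj7.
Fm: root F down a perfect fifth → Bb, giving Bbm.
Dm: root D down a perfect fifth → G, giving Gm.
G6: root G down a perfect fifth → C, giving C6.
Dmaj7: root D down a perfect fifth → G, giving Gmaj7.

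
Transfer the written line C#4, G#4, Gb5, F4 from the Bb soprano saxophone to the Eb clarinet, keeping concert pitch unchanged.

G#3 D#4 Db5 C4

First find concert pitch: the Bb soprano saxophone sounds a major second below written, so C#4 G#4 Gb5 F4 sounds B3 F#4 Fb5 Eb4.
Then write for Eb clarinet: it sounds a minor third above written, so the part must be a minor third below concert.
B3 → G#3
F#4 → D#4
Fb5 → Db5
Eb4 → C4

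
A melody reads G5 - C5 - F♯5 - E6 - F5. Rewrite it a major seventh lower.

Ab4 Db4 G4 F5 Gb4

G5: a seventh down reaches A, and 11 semitones makes it Ab4.
C5: a seventh down reaches D, and 11 semitones makes it Db4.
A major seventh down from F#5 gives G4.
E6: a seventh down reaches F, and 11 semitones makes it F5.
A major seventh down from F5 gives Gb4.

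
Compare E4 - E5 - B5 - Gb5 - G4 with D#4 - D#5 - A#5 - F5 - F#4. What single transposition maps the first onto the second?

down a minor second

From E4 to D#4 is 2 letter names — a second of some quality.
D#4 to E4 is 1 semitone, which makes it a minor second; the second version is lower, so the direction is down.
Checking another pair — G4 → F#4 — gives the same interval.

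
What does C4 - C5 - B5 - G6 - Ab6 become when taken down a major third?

C4 becomes Ab3
C5 becomes Ab4
B5 becomes G5
G6 becomes Eb6
Ab6 becomes Fb6

Ab3 Ab4 G5 Eb6 Fb6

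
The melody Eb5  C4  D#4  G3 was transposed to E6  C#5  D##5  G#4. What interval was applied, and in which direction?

up an augmented octave

Take the first pair: Eb5 → E6. E to E spans 8 letter names, so the interval is some kind of octave.
Eb5 to E6 is 13 semitones, which makes it an augmented octave; the second version is higher, so the direction is up.
Checking another pair — G3 → G#4 — gives the same interval.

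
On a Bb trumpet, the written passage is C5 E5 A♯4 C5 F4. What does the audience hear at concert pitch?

Bb4 D5 G#4 Bb4 Eb4

The Bb trumpet sounds a major second below written, so transpose each written note down a major second.
C5 -> Bb4
E5 -> D5
A#4 -> G#4
C5 -> Bb4
F4 -> Eb4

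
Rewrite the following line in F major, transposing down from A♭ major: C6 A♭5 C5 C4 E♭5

A5 F5 A4 A3 C5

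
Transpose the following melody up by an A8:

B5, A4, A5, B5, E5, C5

B#6 A#5 A#6 B#6 E#6 C#6

B5 up an augmented octave is B#6.
An augmented octave up from A4 gives A#5.
An augmented octave up from A5 gives A#6.
B5: an octave up reaches B, and 13 semitones makes it B#6.
E5: an octave up reaches E, and 13 semitones makes it E#6.
An augmented octave up from C5 gives C#6.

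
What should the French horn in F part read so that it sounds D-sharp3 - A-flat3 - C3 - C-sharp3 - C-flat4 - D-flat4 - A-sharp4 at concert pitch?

The French horn in F sounds a perfect fifth below written, so the written part must be a perfect fifth above concert — transpose each note up.
D#3 becomes A#3
Ab3 becomes Eb4
C3 becomes G3
C#3 becomes G#3
Cb4 becomes Gb4
Db4 becomes Ab4
A#4 becomes E#5

A#3 Eb4 G3 G#3 Gb4 Ab4 E#5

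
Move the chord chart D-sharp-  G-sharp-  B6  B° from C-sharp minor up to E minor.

C-sharp minor up to E minor is a minor third; each chord root moves by that interval while the quality stays the same.
D-sharp-: root D-sharp up a minor third → F#, giving F#-.
G-sharp-: root G-sharp up a minor third → B, giving B-.
B6: root B up a minor third → D, giving D6.
B°: root B up a minor third → D, giving D°.

F#- B- D6 D°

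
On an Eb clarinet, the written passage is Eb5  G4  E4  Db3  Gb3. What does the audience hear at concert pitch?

Written C4 on the Eb clarinet sounds as Eb4, a minor third higher; apply that shift to every note.
Eb5 -> Gb5
G4 -> Bb4
E4 -> G4
Db3 -> Fb3
Gb3 -> Bbb3

Gb5 Bb4 G4 Fb3 Bbb3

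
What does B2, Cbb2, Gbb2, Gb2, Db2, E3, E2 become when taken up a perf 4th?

B2 -> E3
Cbb2 -> Fbb2
Gbb2 -> Cbb3
Gb2 -> Cb3
Db2 -> Gb2
E3 -> A3
E2 -> A2

E3 Fbb2 Cbb3 Cb3 Gb2 A3 A2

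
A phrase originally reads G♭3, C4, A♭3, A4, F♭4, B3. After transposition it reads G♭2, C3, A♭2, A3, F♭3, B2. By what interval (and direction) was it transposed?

down a perfect octave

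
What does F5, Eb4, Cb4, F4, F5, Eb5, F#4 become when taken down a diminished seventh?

G#4 F#3 D3 G#3 G#4 F#4 G##3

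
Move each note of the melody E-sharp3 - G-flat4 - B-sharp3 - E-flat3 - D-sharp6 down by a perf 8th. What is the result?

E#2 Gb3 B#2 Eb2 D#5

E#3 to E#2
Gb4 to Gb3
B#3 to B#2
Eb3 to Eb2
D#6 to D#5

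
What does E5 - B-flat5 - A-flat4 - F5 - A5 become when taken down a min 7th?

E5: a seventh down reaches F, and 10 semitones makes it F#4.
Bb5 down a minor seventh is C5.
A minor seventh down from Ab4 gives Bb3.
F5: a seventh down reaches G, and 10 semitones makes it G4.
A minor seventh down from A5 gives B4.

F#4 C5 Bb3 G4 B4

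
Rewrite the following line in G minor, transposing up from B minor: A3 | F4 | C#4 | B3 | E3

From B up to G is a minor sixth; apply that to each pitch.
A3 gives F4
F4 gives Db5
C#4 gives A4
B3 gives G4
E3 gives C4

F4 Db5 A4 G4 C4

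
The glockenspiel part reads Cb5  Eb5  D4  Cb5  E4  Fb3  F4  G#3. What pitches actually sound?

Cb7 Eb7 D6 Cb7 E6 Fb5 F6 G#5

Written C4 on the glockenspiel sounds as C6, a perfect fifteenth higher; apply that shift to every note.
Cb5 gives Cb7
Eb5 gives Eb7
D4 gives D6
Cb5 gives Cb7
E4 gives E6
Fb3 gives Fb5
F4 gives F6
G#3 gives G#5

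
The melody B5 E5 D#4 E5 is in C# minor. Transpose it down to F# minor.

E5 A4 G#3 A4

From C# down to F# is a perfect fifth; apply that to each pitch.
B5 gives E5
E5 gives A4
D#4 gives G#3
E5 gives A4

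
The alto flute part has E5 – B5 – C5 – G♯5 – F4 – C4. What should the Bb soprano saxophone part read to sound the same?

C#5 G#5 A4 E#5 D4 A3

First find concert pitch: the alto flute sounds a perfect fourth below written, so E5 B5 C5 G♯5 F4 C4 sounds B4 F#5 G4 D#5 C4 G3.
Then write for Bb soprano saxophone: it sounds a major second below written, so the part must be a major second above concert.
B4 → C#5
F#5 → G#5
G4 → A4
D#5 → E#5
C4 → D4
G3 → A3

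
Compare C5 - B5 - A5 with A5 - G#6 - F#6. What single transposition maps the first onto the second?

Take the first pair: C5 → A5. C to A spans 6 letter names, so the interval is some kind of sixth.
C5 to A5 is 9 semitones, which makes it a major sixth; the second version is higher, so the direction is up.
Checking another pair — A5 → F#6 — gives the same interval.

up a major sixth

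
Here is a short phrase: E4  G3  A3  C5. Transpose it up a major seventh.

E4 gives D#5
G3 gives F#4
A3 gives G#4
C5 gives B5

D#5 F#4 G#4 B5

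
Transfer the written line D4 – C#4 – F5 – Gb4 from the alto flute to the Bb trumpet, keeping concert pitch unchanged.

First find concert pitch: the alto flute sounds a perfect fourth below written, so D4 C#4 F5 Gb4 sounds A3 G#3 C5 Db4.
Then write for Bb trumpet: it sounds a major second below written, so the part must be a major second above concert.
A3 → B3
G#3 → A#3
C5 → D5
Db4 → Eb4

B3 A#3 D5 Eb4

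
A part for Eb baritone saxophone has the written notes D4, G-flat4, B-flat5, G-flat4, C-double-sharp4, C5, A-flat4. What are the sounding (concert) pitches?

F2 Bbb2 Db4 Bbb2 E#2 Eb3 Cb3

The Eb baritone saxophone sounds a major thirteenth below written, so transpose each written note down a major thirteenth.
D4 → F2
Gb4 → Bbb2
Bb5 → Db4
Gb4 → Bbb2
C##4 → E#2
C5 → Eb3
Ab4 → Cb3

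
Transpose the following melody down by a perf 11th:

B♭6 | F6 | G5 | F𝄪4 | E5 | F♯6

F5 C5 D4 C##3 B3 C#5

Bb6 gives F5
F6 gives C5
G5 gives D4
F##4 gives C##3
E5 gives B3
F#6 gives C#5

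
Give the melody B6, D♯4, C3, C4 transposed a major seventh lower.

C6 E3 Db2 Db3

B6 down a major seventh is C6.
D#4: a seventh down reaches E, and 11 semitones makes it E3.
C3 down a major seventh is Db2.
C4 down a major seventh is Db3.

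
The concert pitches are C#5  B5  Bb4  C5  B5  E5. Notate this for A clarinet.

E5 D6 Db5 Eb5 D6 G5

The A clarinet sounds a minor third below written, so the written part must be a minor third above concert — transpose each note up.
C#5 to E5
B5 to D6
Bb4 to Db5
C5 to Eb5
B5 to D6
E5 to G5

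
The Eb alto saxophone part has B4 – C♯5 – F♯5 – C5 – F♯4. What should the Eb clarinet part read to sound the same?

First find concert pitch: the Eb alto saxophone sounds a major sixth below written, so B4 C♯5 F♯5 C5 F♯4 sounds D4 E4 A4 Eb4 A3.
Then write for Eb clarinet: it sounds a minor third above written, so the part must be a minor third below concert.
D4 → B3
E4 → C#4
A4 → F#4
Eb4 → C4
A3 → F#3

B3 C#4 F#4 C4 F#3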